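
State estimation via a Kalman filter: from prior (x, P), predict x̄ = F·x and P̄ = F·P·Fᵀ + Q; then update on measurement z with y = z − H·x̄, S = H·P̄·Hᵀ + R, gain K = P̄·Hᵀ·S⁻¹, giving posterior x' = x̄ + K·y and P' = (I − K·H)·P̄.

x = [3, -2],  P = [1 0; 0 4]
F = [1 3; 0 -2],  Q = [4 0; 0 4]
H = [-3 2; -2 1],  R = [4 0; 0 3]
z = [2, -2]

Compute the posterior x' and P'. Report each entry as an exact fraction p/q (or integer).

x' = [4218/3587, 7508/3587]
P' = [4396/3587 6056/3587; 6056/3587 10732/3587]

x̄ = F·x = [-3, 4]
P̄ = F·P·Fᵀ + Q = [41 -24; -24 20]
y = z − H·x̄ = [-15, -12]
S = H·P̄·Hᵀ + R = [741 454; 454 283]
K = P̄·Hᵀ·S⁻¹ = [-269/3587 -912/3587; 824/3587 -460/3587]
x' = x̄ + K·y = [4218/3587, 7508/3587]
P' = (I − K·H)·P̄ = [4396/3587 6056/3587; 6056/3587 10732/3587]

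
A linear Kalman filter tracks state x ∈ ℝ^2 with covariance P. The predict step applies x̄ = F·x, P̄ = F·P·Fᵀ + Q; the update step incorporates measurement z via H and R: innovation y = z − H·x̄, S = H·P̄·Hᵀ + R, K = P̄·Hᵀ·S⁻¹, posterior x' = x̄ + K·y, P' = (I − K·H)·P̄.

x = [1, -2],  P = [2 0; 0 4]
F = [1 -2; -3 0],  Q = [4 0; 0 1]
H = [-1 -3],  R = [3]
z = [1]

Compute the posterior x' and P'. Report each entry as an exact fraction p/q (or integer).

x' = [203/40, -327/160]
P' = [219/10 -291/40; -291/40 439/160]

x̄ = F·x = [5, -3]
P̄ = F·P·Fᵀ + Q = [22 -6; -6 19]
y = z − H·x̄ = [-3]
S = H·P̄·Hᵀ + R = [160]
K = P̄·Hᵀ·S⁻¹ = [-1/40; -51/160]
x' = x̄ + K·y = [203/40, -327/160]
P' = (I − K·H)·P̄ = [219/10 -291/40; -291/40 439/160]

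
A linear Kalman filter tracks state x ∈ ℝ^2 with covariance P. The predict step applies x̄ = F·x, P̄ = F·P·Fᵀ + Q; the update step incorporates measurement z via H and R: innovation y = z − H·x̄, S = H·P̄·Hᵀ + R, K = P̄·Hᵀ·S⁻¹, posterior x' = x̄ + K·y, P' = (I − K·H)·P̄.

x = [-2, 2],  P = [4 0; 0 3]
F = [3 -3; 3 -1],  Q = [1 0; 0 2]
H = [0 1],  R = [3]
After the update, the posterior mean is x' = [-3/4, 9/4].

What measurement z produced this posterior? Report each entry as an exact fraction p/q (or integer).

x̄ = F·x = [-12, -8]
P̄ = F·P·Fᵀ + Q = [64 45; 45 41]
S = H·P̄·Hᵀ + R = [44]
K = P̄·Hᵀ·S⁻¹ = [45/44; 41/44]
x' − x̄ = [45/4, 41/4] = K·y
y = (KᵀK)⁻¹·Kᵀ·(x' − x̄) = [11]
z = y + H·x̄ = [11] + [-8] = [3]

z = [3]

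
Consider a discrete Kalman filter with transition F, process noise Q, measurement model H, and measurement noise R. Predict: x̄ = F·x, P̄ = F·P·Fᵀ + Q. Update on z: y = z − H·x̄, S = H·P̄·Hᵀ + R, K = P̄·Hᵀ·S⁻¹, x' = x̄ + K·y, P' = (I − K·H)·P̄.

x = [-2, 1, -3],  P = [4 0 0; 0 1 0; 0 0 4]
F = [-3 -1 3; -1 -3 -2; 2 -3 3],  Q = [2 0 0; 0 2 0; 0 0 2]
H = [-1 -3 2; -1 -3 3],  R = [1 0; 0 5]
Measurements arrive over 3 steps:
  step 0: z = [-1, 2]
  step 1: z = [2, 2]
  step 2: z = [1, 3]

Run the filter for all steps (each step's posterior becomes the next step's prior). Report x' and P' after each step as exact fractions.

step 0: x' = [31369/21020, 7351/21020, 19999/21020], P' = [1284459/21020 -360279/21020 92469/21020; -360279/21020 149139/21020 38351/21020; 92469/21020 38351/21020 96219/21020]
step 1: x' = [337073493/1432690163, -1368839033/1432690163, -407951225/1432690163], P' = [156291450693/5730760652 -44090131593/2865380326 -12381161335/1432690163; -44090131593/2865380326 14276144607/1432690163 9389420804/1432690163; -12381161335/1432690163 9389420804/1432690163 7309657814/1432690163]
step 2: x' = [107235353553241/93210891367517, 74576937442416/93210891367517, 209411944629210/93210891367517], P' = [10831693336147323/372843565470068 -6142221654924043/372843565470068 -869065067634388/93210891367517; -6142221654924043/372843565470068 3962822702438883/372843565470068 649707318987148/93210891367517; -869065067634388/93210891367517 649707318987148/93210891367517 499902765427502/93210891367517]

step 0: x̄ = F·x = [-4, 5, -16]
step 0: P̄ = F·P·Fᵀ + Q = [75 -9 15; -9 31 -23; 15 -23 63]
step 0: y = z − H·x̄ = [42, 61]
step 0: S = H·P̄·Hᵀ + R = [769 948; 948 1196]
step 0: K = P̄·Hᵀ·S⁻¹ = [-4671/5255 14757/21020; -2609/5255 5583/21020; -3771/5255 16227/21020]
step 0: x' = x̄ + K·y = [31369/21020, 7351/21020, 19999/21020]
step 0: P' = (I − K·H)·P̄ = [1284459/21020 -360279/21020 92469/21020; -360279/21020 149139/21020 38351/21020; 92469/21020 38351/21020 96219/21020]
step 1: x̄ = F·x = [-41461/21020, -4671/1051, 50341/10510]
step 1: P̄ = F·P·Fᵀ + Q = [8561059/21020 6482/1051 -4826469/10510; 6482/1051 86102/1051 -74274/1051; -4826469/10510 -74274/1051 3032689/5255]
step 1: y = z − H·x̄ = [-96209/4204, -581727/21020]
step 1: S = H·P̄·Hᵀ + R = [25963763/4204 33633737/4204; 33633737/4204 218775431/21020]
step 1: K = P̄·Hᵀ·S⁻¹ = [9200048185/5730760652 -8064919431/5730760652; -4009052833/2865380326 2953957755/2865380326; -1167785449/1432690163 1228374473/1432690163]
step 1: x' = x̄ + K·y = [337073493/1432690163, -1368839033/1432690163, -407951225/1432690163]
step 1: P' = (I − K·H)·P̄ = [156291450693/5730760652 -44090131593/2865380326 -12381161335/1432690163; -44090131593/2865380326 14276144607/1432690163 9389420804/1432690163; -12381161335/1432690163 9389420804/1432690163 7309657814/1432690163]
step 2: x̄ = F·x = [-866235121/1432690163, 4585346056/1432690163, 3556810410/1432690163]
step 2: P̄ = F·P·Fᵀ + Q = [1875352774981/5730760652 -828524050565/5730760652 -355666848111/1432690163; -828524050565/5730760652 522160740989/5730760652 131116693555/1432690163; -355666848111/1432690163 131116693555/1432690163 300386331874/1432690163]
step 2: y = z − H·x̄ = [7208872390/1432690163, 6517442306/1432690163]
step 2: S = H·P̄·Hᵀ + R = [1453158872566/1432690163 2014815613597/1432690163; 2014815613597/1432690163 2885454827480/1432690163]
step 2: K = P̄·Hᵀ·S⁻¹ = [321225543774851/186421782735034 -283380918298785/186421782735034; -274293950247711/186421782735034 205024137545317/186421782735034; -80251358472052/93210891367517 83930281391090/93210891367517]
step 2: x' = x̄ + K·y = [107235353553241/93210891367517, 74576937442416/93210891367517, 209411944629210/93210891367517]
step 2: P' = (I − K·H)·P̄ = [10831693336147323/372843565470068 -6142221654924043/372843565470068 -869065067634388/93210891367517; -6142221654924043/372843565470068 3962822702438883/372843565470068 649707318987148/93210891367517; -869065067634388/93210891367517 649707318987148/93210891367517 499902765427502/93210891367517]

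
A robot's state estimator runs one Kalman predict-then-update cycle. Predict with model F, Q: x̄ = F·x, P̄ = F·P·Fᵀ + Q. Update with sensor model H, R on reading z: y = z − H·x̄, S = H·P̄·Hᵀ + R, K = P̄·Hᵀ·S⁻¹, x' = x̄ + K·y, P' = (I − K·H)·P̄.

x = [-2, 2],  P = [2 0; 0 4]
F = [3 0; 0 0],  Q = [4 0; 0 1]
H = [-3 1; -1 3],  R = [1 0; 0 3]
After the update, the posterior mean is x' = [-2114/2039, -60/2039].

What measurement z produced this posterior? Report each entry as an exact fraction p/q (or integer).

x̄ = F·x = [-6, 0]
P̄ = F·P·Fᵀ + Q = [22 0; 0 1]
S = H·P̄·Hᵀ + R = [200 69; 69 34]
K = P̄·Hᵀ·S⁻¹ = [-726/2039 154/2039; -173/2039 531/2039]
x' − x̄ = [10120/2039, -60/2039] = K·y
y = (KᵀK)⁻¹·Kᵀ·(x' − x̄) = [-15, -5]
z = y + H·x̄ = [-15, -5] + [18, 6] = [3, 1]

z = [3, 1]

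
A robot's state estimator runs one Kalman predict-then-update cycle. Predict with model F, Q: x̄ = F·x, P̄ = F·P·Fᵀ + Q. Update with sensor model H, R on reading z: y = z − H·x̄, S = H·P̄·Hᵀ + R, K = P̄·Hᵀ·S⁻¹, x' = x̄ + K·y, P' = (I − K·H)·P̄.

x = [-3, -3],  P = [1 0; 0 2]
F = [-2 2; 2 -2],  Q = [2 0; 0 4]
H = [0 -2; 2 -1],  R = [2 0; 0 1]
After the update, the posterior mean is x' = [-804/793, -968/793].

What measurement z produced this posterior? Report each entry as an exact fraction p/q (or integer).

x̄ = F·x = [0, 0]
P̄ = F·P·Fᵀ + Q = [14 -12; -12 16]
S = H·P̄·Hᵀ + R = [66 80; 80 121]
K = P̄·Hᵀ·S⁻¹ = [-148/793 360/793; -336/793 -40/793]
x' − x̄ = [-804/793, -968/793] = K·y
y = (KᵀK)⁻¹·Kᵀ·(x' − x̄) = [3, -1]
z = y + H·x̄ = [3, -1] + [0, 0] = [3, -1]

z = [3, -1]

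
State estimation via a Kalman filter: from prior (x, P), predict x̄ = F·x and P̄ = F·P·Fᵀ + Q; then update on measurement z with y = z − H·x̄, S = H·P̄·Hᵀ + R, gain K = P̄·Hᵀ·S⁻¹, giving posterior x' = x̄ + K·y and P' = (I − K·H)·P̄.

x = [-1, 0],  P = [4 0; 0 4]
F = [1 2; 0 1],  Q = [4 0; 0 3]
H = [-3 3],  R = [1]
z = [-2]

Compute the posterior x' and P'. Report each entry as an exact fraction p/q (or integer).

x' = [13/17, 15/136]
P' = [120/17 118/17; 118/17 943/136]

x̄ = F·x = [-1, 0]
P̄ = F·P·Fᵀ + Q = [24 8; 8 7]
y = z − H·x̄ = [-5]
S = H·P̄·Hᵀ + R = [136]
K = P̄·Hᵀ·S⁻¹ = [-6/17; -3/136]
x' = x̄ + K·y = [13/17, 15/136]
P' = (I − K·H)·P̄ = [120/17 118/17; 118/17 943/136]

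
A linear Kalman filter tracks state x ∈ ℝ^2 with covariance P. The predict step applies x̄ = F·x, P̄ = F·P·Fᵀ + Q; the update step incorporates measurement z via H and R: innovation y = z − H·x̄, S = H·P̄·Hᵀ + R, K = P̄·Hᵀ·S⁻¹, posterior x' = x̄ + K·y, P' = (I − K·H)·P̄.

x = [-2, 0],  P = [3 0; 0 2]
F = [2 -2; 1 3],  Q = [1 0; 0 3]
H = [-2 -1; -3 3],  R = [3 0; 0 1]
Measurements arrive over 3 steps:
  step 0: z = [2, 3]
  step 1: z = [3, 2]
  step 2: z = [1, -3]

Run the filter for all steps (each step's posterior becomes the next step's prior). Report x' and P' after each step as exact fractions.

step 0: x̄ = F·x = [-4, -2]
step 0: P̄ = F·P·Fᵀ + Q = [21 -6; -6 24]
step 0: y = z − H·x̄ = [-8, -3]
step 0: S = H·P̄·Hᵀ + R = [87 72; 72 514]
step 0: K = P̄·Hᵀ·S⁻¹ = [-192/599 -135/1198; -2108/6589 1449/6589]
step 0: x' = x̄ + K·y = [-1315/1198, -661/6589]
step 0: P' = (I − K·H)·P̄ = [399/1198 177/599; 177/599 2430/6589]
step 1: x̄ = F·x = [-13143/6589, -18431/13178]
step 1: P̄ = F·P·Fᵀ + Q = [9511/6589 -2403/6589; -2403/6589 111027/13178]
step 1: y = z − H·x̄ = [-31469/13178, 2791/13178]
step 1: S = H·P̄·Hᵀ + R = [207425/13178 -204531/13178; -204531/13178 1270127/13178]
step 1: K = P̄·Hᵀ·S⁻¹ = [-4313035/16817663 -1641051/16817663; -4381212/16817663 3895695/16817663]
step 1: x' = x̄ + K·y = [-23594048/16817663, -12234110/16817663]
step 1: P' = (I − K·H)·P̄ = [4495374/16817663 3948357/16817663; 3948357/16817663 5246922/16817663]
step 2: x̄ = F·x = [-22719876/16817663, -60296378/16817663]
step 2: P̄ = F·P·Fᵀ + Q = [24199991/16817663 -6697356/16817663; -6697356/16817663 125860803/16817663]
step 2: y = z − H·x̄ = [-88918467/16817663, 62276517/16817663]
step 2: S = H·P̄·Hᵀ + R = [246324332/16817663 -212290395/16817663; -212290395/16817663 1487917217/16817663]
step 2: K = P̄·Hᵀ·S⁻¹ = [-4859633899/19113416813 -1884053214/19113416813; -4930397364/19113416813 4404977613/19113416813]
step 2: x' = x̄ + K·y = [-7104169911/19113416813, -26147495435/19113416813]
step 2: P' = (I − K·H)·P̄ = [5068973145/19113416813 4440955407/19113416813; 4440955407/19113416813 5909281278/19113416813]

step 0: x' = [-1315/1198, -661/6589], P' = [399/1198 177/599; 177/599 2430/6589]
step 1: x' = [-23594048/16817663, -12234110/16817663], P' = [4495374/16817663 3948357/16817663; 3948357/16817663 5246922/16817663]
step 2: x' = [-7104169911/19113416813, -26147495435/19113416813], P' = [5068973145/19113416813 4440955407/19113416813; 4440955407/19113416813 5909281278/19113416813]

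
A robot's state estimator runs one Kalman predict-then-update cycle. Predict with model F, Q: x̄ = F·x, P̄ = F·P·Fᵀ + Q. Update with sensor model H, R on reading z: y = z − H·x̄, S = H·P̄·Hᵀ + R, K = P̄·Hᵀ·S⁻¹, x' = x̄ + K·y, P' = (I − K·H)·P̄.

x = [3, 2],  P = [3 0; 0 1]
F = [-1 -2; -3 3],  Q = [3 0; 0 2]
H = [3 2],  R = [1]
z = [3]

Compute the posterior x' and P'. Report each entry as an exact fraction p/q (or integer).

x̄ = F·x = [-7, -3]
P̄ = F·P·Fᵀ + Q = [10 3; 3 38]
y = z − H·x̄ = [30]
S = H·P̄·Hᵀ + R = [279]
K = P̄·Hᵀ·S⁻¹ = [4/31; 85/279]
x' = x̄ + K·y = [-97/31, 571/93]
P' = (I − K·H)·P̄ = [166/31 -247/31; -247/31 3377/279]

x' = [-97/31, 571/93]
P' = [166/31 -247/31; -247/31 3377/279]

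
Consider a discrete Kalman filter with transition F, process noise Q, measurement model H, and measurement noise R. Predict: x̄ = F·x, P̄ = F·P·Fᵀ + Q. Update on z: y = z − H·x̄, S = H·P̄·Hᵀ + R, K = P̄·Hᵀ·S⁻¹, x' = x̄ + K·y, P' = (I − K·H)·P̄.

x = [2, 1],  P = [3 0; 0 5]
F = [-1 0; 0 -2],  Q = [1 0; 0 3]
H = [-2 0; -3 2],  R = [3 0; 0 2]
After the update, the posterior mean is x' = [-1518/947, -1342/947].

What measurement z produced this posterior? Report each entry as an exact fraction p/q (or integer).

z = [3, 2]

x̄ = F·x = [-2, -2]
P̄ = F·P·Fᵀ + Q = [4 0; 0 23]
S = H·P̄·Hᵀ + R = [19 24; 24 130]
K = P̄·Hᵀ·S⁻¹ = [-376/947 -18/947; -552/947 437/947]
x' − x̄ = [376/947, 552/947] = K·y
y = (KᵀK)⁻¹·Kᵀ·(x' − x̄) = [-1, 0]
z = y + H·x̄ = [-1, 0] + [4, 2] = [3, 2]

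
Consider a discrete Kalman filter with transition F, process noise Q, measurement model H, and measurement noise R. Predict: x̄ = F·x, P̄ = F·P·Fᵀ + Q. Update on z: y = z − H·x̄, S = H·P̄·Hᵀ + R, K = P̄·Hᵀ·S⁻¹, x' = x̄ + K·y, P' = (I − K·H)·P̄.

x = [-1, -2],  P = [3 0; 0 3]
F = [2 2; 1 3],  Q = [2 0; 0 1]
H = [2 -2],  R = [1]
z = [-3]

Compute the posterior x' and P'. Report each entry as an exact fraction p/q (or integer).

x' = [-242/37, -189/37]
P' = [946/37 944/37; 944/37 951/37]

x̄ = F·x = [-6, -7]
P̄ = F·P·Fᵀ + Q = [26 24; 24 31]
y = z − H·x̄ = [-5]
S = H·P̄·Hᵀ + R = [37]
K = P̄·Hᵀ·S⁻¹ = [4/37; -14/37]
x' = x̄ + K·y = [-242/37, -189/37]
P' = (I − K·H)·P̄ = [946/37 944/37; 944/37 951/37]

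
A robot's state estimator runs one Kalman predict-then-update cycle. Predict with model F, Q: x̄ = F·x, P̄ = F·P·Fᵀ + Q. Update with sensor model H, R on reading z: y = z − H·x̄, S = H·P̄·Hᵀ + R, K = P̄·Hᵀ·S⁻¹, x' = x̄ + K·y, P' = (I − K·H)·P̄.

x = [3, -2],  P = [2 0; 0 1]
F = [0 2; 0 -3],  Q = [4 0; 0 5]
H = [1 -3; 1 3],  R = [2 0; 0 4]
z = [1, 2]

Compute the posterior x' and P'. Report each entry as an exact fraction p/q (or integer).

x' = [160/181, 24/181]
P' = [1042/905 102/905; 102/905 142/905]

x̄ = F·x = [-4, 6]
P̄ = F·P·Fᵀ + Q = [8 -6; -6 14]
y = z − H·x̄ = [23, -12]
S = H·P̄·Hᵀ + R = [172 -118; -118 102]
K = P̄·Hᵀ·S⁻¹ = [368/905 337/905; -162/905 132/905]
x' = x̄ + K·y = [160/181, 24/181]
P' = (I − K·H)·P̄ = [1042/905 102/905; 102/905 142/905]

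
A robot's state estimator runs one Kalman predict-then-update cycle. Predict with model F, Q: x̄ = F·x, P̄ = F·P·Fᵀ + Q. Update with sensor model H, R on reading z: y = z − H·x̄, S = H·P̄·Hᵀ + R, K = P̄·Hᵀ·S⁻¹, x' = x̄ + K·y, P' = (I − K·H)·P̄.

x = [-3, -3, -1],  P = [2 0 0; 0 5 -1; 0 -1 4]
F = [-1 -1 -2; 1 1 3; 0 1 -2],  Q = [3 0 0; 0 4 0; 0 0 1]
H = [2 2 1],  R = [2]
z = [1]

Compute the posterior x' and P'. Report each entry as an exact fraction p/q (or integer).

x̄ = F·x = [8, -9, -1]
P̄ = F·P·Fᵀ + Q = [22 -26 11; -26 41 -20; 11 -20 26]
y = z − H·x̄ = [4]
S = H·P̄·Hᵀ + R = [36]
K = P̄·Hᵀ·S⁻¹ = [1/12; 5/18; 2/9]
x' = x̄ + K·y = [25/3, -71/9, -1/9]
P' = (I − K·H)·P̄ = [87/4 -161/6 31/3; -161/6 344/9 -200/9; 31/3 -200/9 218/9]

x' = [25/3, -71/9, -1/9]
P' = [87/4 -161/6 31/3; -161/6 344/9 -200/9; 31/3 -200/9 218/9]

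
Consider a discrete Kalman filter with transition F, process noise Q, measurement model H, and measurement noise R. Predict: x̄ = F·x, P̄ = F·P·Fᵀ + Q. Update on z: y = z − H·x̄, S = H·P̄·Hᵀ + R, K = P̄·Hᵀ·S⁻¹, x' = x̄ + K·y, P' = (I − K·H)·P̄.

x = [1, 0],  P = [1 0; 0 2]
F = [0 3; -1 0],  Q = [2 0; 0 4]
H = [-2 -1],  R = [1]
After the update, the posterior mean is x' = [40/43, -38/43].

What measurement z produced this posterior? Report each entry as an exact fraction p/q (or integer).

z = [-1]

x̄ = F·x = [0, -1]
P̄ = F·P·Fᵀ + Q = [20 0; 0 5]
S = H·P̄·Hᵀ + R = [86]
K = P̄·Hᵀ·S⁻¹ = [-20/43; -5/86]
x' − x̄ = [40/43, 5/43] = K·y
y = (KᵀK)⁻¹·Kᵀ·(x' − x̄) = [-2]
z = y + H·x̄ = [-2] + [1] = [-1]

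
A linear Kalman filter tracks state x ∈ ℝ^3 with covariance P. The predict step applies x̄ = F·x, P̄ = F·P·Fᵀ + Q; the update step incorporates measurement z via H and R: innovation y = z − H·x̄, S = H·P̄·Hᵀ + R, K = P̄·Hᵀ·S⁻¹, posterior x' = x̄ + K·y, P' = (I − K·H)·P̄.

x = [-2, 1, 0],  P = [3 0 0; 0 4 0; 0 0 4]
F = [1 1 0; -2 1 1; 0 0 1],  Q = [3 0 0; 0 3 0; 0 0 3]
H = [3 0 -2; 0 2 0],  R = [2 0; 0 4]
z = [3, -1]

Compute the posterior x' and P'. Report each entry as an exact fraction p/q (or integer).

x̄ = F·x = [-1, 5, 0]
P̄ = F·P·Fᵀ + Q = [10 -2 0; -2 23 4; 0 4 7]
y = z − H·x̄ = [6, -11]
S = H·P̄·Hᵀ + R = [120 -28; -28 96]
K = P̄·Hᵀ·S⁻¹ = [173/671 45/1342; -7/1342 641/1342; -70/671 71/1342]
x' = x̄ + K·y = [239/1342, -383/1342, -1621/1342]
P' = (I − K·H)·P̄ = [1610/671 45/671 2242/671; 45/671 641/671 71/671; 2242/671 71/671 3433/671]

x' = [239/1342, -383/1342, -1621/1342]
P' = [1610/671 45/671 2242/671; 45/671 641/671 71/671; 2242/671 71/671 3433/671]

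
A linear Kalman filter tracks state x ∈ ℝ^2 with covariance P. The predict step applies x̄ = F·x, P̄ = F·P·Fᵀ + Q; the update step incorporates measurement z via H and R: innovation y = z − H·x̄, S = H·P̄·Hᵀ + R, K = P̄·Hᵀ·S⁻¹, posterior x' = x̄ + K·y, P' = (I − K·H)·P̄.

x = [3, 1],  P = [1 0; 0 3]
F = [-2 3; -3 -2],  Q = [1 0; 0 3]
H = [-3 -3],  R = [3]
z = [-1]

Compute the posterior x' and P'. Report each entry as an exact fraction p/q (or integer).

x̄ = F·x = [-3, -11]
P̄ = F·P·Fᵀ + Q = [32 -12; -12 24]
y = z − H·x̄ = [-43]
S = H·P̄·Hᵀ + R = [291]
K = P̄·Hᵀ·S⁻¹ = [-20/97; -12/97]
x' = x̄ + K·y = [569/97, -551/97]
P' = (I − K·H)·P̄ = [1904/97 -1884/97; -1884/97 1896/97]

x' = [569/97, -551/97]
P' = [1904/97 -1884/97; -1884/97 1896/97]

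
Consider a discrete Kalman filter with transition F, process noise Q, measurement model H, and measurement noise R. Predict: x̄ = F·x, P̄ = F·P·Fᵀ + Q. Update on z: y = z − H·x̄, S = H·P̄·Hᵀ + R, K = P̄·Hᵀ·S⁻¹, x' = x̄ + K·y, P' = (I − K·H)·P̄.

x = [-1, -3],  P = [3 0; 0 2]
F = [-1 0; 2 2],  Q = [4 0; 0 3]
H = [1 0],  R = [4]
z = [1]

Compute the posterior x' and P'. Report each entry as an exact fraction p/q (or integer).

x̄ = F·x = [1, -8]
P̄ = F·P·Fᵀ + Q = [7 -6; -6 23]
y = z − H·x̄ = [0]
S = H·P̄·Hᵀ + R = [11]
K = P̄·Hᵀ·S⁻¹ = [7/11; -6/11]
x' = x̄ + K·y = [1, -8]
P' = (I − K·H)·P̄ = [28/11 -24/11; -24/11 217/11]

x' = [1, -8]
P' = [28/11 -24/11; -24/11 217/11]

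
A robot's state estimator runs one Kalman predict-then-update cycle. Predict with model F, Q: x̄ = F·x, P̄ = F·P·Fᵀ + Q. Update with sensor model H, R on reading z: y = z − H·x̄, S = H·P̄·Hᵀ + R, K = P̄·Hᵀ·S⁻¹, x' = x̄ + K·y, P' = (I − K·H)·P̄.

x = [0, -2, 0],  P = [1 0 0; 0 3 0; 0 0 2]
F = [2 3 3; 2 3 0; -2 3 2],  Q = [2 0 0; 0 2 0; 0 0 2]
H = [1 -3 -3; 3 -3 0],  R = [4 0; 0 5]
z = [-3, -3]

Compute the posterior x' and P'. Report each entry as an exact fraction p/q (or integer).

x̄ = F·x = [-6, -6, -6]
P̄ = F·P·Fᵀ + Q = [51 31 35; 31 33 23; 35 23 41]
y = z − H·x̄ = [-33, -3]
S = H·P̄·Hᵀ + R = [739 -30; -30 203]
K = P̄·Hᵀ·S⁻¹ = [-28041/149117 39930/149117; -27991/149117 -8544/149117; -751/3637 534/3637]
x' = x̄ + K·y = [-89139/149117, 54633/149117, 1359/3637]
P' = (I − K·H)·P̄ = [1087140/149117 1020590/149117 -15142/3637; 1020590/149117 1034830/149117 -16032/3637; -15142/3637 -16032/3637 11986/3637]

x' = [-89139/149117, 54633/149117, 1359/3637]
P' = [1087140/149117 1020590/149117 -15142/3637; 1020590/149117 1034830/149117 -16032/3637; -15142/3637 -16032/3637 11986/3637]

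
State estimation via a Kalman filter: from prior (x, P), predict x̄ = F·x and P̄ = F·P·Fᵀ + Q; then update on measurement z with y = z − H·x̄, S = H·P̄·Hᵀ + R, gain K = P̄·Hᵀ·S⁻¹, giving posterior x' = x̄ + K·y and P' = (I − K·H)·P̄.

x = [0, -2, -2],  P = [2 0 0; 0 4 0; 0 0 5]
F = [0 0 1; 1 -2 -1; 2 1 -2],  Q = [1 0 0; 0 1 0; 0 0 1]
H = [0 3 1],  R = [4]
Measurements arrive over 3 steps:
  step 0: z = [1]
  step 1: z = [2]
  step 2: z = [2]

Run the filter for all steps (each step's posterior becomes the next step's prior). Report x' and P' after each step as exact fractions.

step 0: x' = [-103/289, 252/289, -23/17], P' = [1109/289 505/289 -95/17; 505/289 852/289 -132/17; -95/17 -132/17 24]
step 1: x' = [-39017/24253, -93110/169771, 617280/169771], P' = [114750/24253 41364/24253 -142112/24253; 41364/24253 254103/169771 -664201/169771; -142112/24253 -664201/169771 2372739/169771]
step 2: x' = [-8263625/45090422, -2742735/90180844, 171285945/90180844], P' = [68602635/22545211 38501693/45090422 -142538299/45090422; 38501693/45090422 96751797/90180844 -231967819/90180844; -142538299/45090422 -231967819/90180844 879047781/90180844]

step 0: x̄ = F·x = [-2, 6, 2]
step 0: P̄ = F·P·Fᵀ + Q = [6 -5 -10; -5 24 6; -10 6 33]
step 0: y = z − H·x̄ = [-19]
step 0: S = H·P̄·Hᵀ + R = [289]
step 0: K = P̄·Hᵀ·S⁻¹ = [-25/289; 78/289; 3/17]
step 0: x' = x̄ + K·y = [-103/289, 252/289, -23/17]
step 0: P' = (I − K·H)·P̄ = [1109/289 505/289 -95/17; 505/289 852/289 -132/17; -95/17 -132/17 24]
step 1: x̄ = F·x = [-23/17, -216/289, 828/289]
step 1: P̄ = F·P·Fᵀ + Q = [25 -239/17 -1138/17; -239/17 3976/289 12599/289; -1138/17 12599/289 57237/289]
step 1: y = z − H·x̄ = [398/289]
step 1: S = H·P̄·Hᵀ + R = [169771/289]
step 1: K = P̄·Hᵀ·S⁻¹ = [-4505/24253; 24527/169771; 95034/169771]
step 1: x' = x̄ + K·y = [-39017/24253, -93110/169771, 617280/169771]
step 1: P' = (I − K·H)·P̄ = [114750/24253 41364/24253 -142112/24253; 41364/24253 254103/169771 -664201/169771; -142112/24253 -664201/169771 2372739/169771]
step 2: x̄ = F·x = [617280/169771, -100597/24253, -1873908/169771]
step 2: P̄ = F·P·Fᵀ + Q = [2542510/169771 -291303/24253 -7399247/169771; -291303/24253 362392/24253 994523/24253; -7399247/169771 994523/24253 24901098/169771]
step 2: y = z − H·x̄ = [4325987/169771]
step 2: S = H·P̄·Hᵀ + R = [90180844/169771]
step 2: K = P̄·Hᵀ·S⁻¹ = [-6758305/45090422; 14571893/90180844; 45786081/90180844]
step 2: x' = x̄ + K·y = [-8263625/45090422, -2742735/90180844, 171285945/90180844]
step 2: P' = (I − K·H)·P̄ = [68602635/22545211 38501693/45090422 -142538299/45090422; 38501693/45090422 96751797/90180844 -231967819/90180844; -142538299/45090422 -231967819/90180844 879047781/90180844]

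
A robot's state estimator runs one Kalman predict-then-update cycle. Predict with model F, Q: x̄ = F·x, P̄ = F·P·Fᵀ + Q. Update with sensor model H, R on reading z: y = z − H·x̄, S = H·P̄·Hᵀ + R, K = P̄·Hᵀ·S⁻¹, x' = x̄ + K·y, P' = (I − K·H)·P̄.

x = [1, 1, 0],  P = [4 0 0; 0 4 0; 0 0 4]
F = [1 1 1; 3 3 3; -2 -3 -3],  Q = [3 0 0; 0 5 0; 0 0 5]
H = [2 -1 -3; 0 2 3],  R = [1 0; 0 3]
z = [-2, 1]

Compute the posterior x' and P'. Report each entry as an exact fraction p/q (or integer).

x̄ = F·x = [2, 6, -5]
P̄ = F·P·Fᵀ + Q = [15 36 -32; 36 113 -96; -32 -96 93]
y = z − H·x̄ = [-15, 4]
S = H·P̄·Hᵀ + R = [675 -247; -247 140]
K = P̄·Hᵀ·S⁻¹ = [6672/33491 6030/33491; 19266/33491 19159/33491; -13091/33491 -2284/33491]
x' = x̄ + K·y = [-8978/33491, -11408/33491, 19774/33491]
P' = (I − K·H)·P̄ = [46605/33491 -68448/33491 51662/33491; -68448/33491 213639/33491 -123267/33491; 51662/33491 -123267/33491 79894/33491]

x' = [-8978/33491, -11408/33491, 19774/33491]
P' = [46605/33491 -68448/33491 51662/33491; -68448/33491 213639/33491 -123267/33491; 51662/33491 -123267/33491 79894/33491]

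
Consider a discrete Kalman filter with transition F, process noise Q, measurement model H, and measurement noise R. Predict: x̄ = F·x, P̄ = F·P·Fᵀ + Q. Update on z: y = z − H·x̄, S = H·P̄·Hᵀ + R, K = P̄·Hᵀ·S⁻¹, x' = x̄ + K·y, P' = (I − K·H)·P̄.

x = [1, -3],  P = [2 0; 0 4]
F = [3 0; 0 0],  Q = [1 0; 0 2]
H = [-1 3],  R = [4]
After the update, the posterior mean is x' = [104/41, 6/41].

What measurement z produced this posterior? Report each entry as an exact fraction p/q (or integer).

z = [-2]

x̄ = F·x = [3, 0]
P̄ = F·P·Fᵀ + Q = [19 0; 0 2]
S = H·P̄·Hᵀ + R = [41]
K = P̄·Hᵀ·S⁻¹ = [-19/41; 6/41]
x' − x̄ = [-19/41, 6/41] = K·y
y = (KᵀK)⁻¹·Kᵀ·(x' − x̄) = [1]
z = y + H·x̄ = [1] + [-3] = [-2]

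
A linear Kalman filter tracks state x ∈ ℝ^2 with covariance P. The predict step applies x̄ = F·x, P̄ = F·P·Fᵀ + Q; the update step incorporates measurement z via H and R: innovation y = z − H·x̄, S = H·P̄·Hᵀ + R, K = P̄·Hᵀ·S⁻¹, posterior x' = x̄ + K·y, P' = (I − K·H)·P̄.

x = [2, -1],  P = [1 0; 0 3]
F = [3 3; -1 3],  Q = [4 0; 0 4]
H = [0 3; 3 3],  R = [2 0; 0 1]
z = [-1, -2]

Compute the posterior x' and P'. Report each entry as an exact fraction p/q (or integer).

x' = [-4557/29737, -14285/29737]
P' = [9544/29737 -6312/29737; -6312/29737 6368/29737]

x̄ = F·x = [3, -5]
P̄ = F·P·Fᵀ + Q = [40 24; 24 32]
y = z − H·x̄ = [14, 4]
S = H·P̄·Hᵀ + R = [290 504; 504 1081]
K = P̄·Hᵀ·S⁻¹ = [-9468/29737 9696/29737; 9552/29737 168/29737]
x' = x̄ + K·y = [-4557/29737, -14285/29737]
P' = (I − K·H)·P̄ = [9544/29737 -6312/29737; -6312/29737 6368/29737]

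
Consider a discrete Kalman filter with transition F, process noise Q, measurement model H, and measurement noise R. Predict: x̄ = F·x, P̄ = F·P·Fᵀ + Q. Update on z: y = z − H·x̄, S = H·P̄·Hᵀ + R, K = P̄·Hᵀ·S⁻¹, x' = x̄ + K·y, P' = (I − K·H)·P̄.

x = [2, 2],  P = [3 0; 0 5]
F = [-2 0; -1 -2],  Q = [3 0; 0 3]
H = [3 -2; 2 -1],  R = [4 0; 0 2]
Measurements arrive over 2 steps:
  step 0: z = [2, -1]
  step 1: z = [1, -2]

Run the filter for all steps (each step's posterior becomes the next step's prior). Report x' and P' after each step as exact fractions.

step 0: x' = [-887/236, -3105/472], P' = [273/59 891/118; 891/118 3061/236]
step 1: x' = [-3649/5143, -3858/5143], P' = [273996/36001 458364/36001; 458364/36001 789902/36001]

step 0: x̄ = F·x = [-4, -6]
step 0: P̄ = F·P·Fᵀ + Q = [15 6; 6 26]
step 0: y = z − H·x̄ = [2, 1]
step 0: S = H·P̄·Hᵀ + R = [171 100; 100 64]
step 0: K = P̄·Hᵀ·S⁻¹ = [-18/59 201/236; -97/118 503/472]
step 0: x' = x̄ + K·y = [-887/236, -3105/472]
step 0: P' = (I − K·H)·P̄ = [273/59 891/118; 891/118 3061/236]
step 1: x̄ = F·x = [887/118, 998/59]
step 1: P̄ = F·P·Fᵀ + Q = [1269/59 2328/59; 2328/59 5293/59]
step 1: y = z − H·x̄ = [1449/118, -7/59]
step 1: S = H·P̄·Hᵀ + R = [4893/59 1904/59; 1904/59 1175/59]
step 1: K = P̄·Hᵀ·S⁻¹ = [-23685/36001 6402/5143; -51178/36001 9059/5143]
step 1: x' = x̄ + K·y = [-3649/5143, -3858/5143]
step 1: P' = (I − K·H)·P̄ = [273996/36001 458364/36001; 458364/36001 789902/36001]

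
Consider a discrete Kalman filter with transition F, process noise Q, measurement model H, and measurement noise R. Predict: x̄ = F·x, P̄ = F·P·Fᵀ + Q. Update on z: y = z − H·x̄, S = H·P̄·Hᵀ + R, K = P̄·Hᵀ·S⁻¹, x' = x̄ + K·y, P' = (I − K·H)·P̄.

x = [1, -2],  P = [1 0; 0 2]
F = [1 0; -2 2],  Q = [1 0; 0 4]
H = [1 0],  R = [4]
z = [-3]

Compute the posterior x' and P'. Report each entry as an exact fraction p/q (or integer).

x' = [-1/3, -14/3]
P' = [4/3 -4/3; -4/3 46/3]

x̄ = F·x = [1, -6]
P̄ = F·P·Fᵀ + Q = [2 -2; -2 16]
y = z − H·x̄ = [-4]
S = H·P̄·Hᵀ + R = [6]
K = P̄·Hᵀ·S⁻¹ = [1/3; -1/3]
x' = x̄ + K·y = [-1/3, -14/3]
P' = (I − K·H)·P̄ = [4/3 -4/3; -4/3 46/3]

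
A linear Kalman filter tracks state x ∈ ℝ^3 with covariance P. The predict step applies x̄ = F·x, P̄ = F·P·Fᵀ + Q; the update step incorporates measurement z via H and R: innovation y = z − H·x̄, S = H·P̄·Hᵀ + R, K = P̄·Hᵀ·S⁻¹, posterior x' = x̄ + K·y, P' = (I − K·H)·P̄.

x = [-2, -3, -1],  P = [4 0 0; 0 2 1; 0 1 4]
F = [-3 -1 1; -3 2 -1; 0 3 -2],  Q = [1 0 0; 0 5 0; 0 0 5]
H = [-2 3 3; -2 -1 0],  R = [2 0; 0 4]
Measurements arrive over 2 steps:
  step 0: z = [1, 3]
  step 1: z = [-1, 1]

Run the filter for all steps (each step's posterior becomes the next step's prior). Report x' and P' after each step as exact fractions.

step 0: x' = [-67053/67789, -49641/67789, 50479/135578], P' = [56712/67789 -19292/67789 54458/67789; -19292/67789 118196/67789 -125712/67789; 54458/67789 -125712/67789 169937/67789]
step 1: x' = [110006071/2901022556, -555964655/1450511278, 46235482/725255639], P' = [1144645529/1450511278 -208912299/725255639 562780964/725255639; -208912299/725255639 6322363686/3626278195 -6733339388/3626278195; 562780964/725255639 -6733339388/3626278195 9036414174/3626278195]

step 0: x̄ = F·x = [8, 1, -7]
step 0: P̄ = F·P·Fᵀ + Q = [41 31 -9; 31 49 13; -9 13 27]
step 0: y = z − H·x̄ = [35, 20]
step 0: S = H·P̄·Hᵀ + R = [820 -92; -92 341]
step 0: K = P̄·Hᵀ·S⁻¹ = [-3963/67789 -23533/67789; 8018/67789 -19903/67789; 23759/135578 4199/67789]
step 0: x' = x̄ + K·y = [-67053/67789, -49641/67789, 50479/135578]
step 0: P' = (I − K·H)·P̄ = [56712/67789 -19292/67789 54458/67789; -19292/67789 118196/67789 -125712/67789; 54458/67789 -125712/67789 169937/67789]
step 1: x̄ = F·x = [552079/135578, 153275/135578, -199402/67789]
step 1: P̄ = F·P·Fᵀ + Q = [675254/67789 -215181/67789 -822646/67789; -215181/67789 2553174/67789 2429410/67789; -822646/67789 2429410/67789 3591001/67789]
step 1: y = z − H·x̄ = [1705167/135578, 1393011/135578]
step 1: S = H·P̄·Hᵀ + R = [114317473/67789 -6450136/67789; -6450136/67789 4664622/67789]
step 1: K = P̄·Hᵀ·S⁻¹ = [-41519767/725255639 -467866615/1450511278; 428097942/3626278195 -1058310174/3626278195; 640707359/3626278195 276382437/3626278195]
step 1: x' = x̄ + K·y = [110006071/2901022556, -555964655/1450511278, 46235482/725255639]
step 1: P' = (I − K·H)·P̄ = [1144645529/1450511278 -208912299/725255639 562780964/725255639; -208912299/725255639 6322363686/3626278195 -6733339388/3626278195; 562780964/725255639 -6733339388/3626278195 9036414174/3626278195]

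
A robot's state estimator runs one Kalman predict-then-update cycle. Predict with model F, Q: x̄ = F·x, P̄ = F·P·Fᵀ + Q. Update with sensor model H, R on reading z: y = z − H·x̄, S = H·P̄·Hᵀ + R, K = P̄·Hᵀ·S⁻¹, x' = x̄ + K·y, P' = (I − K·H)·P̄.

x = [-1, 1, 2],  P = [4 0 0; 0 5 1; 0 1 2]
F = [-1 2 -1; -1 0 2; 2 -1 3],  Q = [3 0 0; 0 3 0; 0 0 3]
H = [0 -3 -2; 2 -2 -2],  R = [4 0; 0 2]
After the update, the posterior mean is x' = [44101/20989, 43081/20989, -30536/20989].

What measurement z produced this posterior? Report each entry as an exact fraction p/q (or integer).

z = [-3, 3]

x̄ = F·x = [1, 5, 3]
P̄ = F·P·Fᵀ + Q = [25 4 -17; 4 15 2; -17 2 36]
S = H·P̄·Hᵀ + R = [307 298; 298 426]
K = P̄·Hᵀ·S⁻¹ = [-6638/20989 8388/20989; -6563/20989 3310/20989; -224/20989 -5263/20989]
x' − x̄ = [23112/20989, -61864/20989, -93503/20989] = K·y
y = (KᵀK)⁻¹·Kᵀ·(x' − x̄) = [18, 17]
z = y + H·x̄ = [18, 17] + [-21, -14] = [-3, 3]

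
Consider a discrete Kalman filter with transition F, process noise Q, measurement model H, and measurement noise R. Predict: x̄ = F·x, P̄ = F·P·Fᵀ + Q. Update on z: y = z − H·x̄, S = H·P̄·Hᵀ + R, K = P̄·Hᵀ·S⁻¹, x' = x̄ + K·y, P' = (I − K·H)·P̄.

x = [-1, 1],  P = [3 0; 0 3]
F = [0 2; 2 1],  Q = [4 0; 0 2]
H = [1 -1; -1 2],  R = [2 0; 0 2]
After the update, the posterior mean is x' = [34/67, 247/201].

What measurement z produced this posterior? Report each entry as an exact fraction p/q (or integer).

x̄ = F·x = [2, -1]
P̄ = F·P·Fᵀ + Q = [16 6; 6 17]
S = H·P̄·Hᵀ + R = [23 -32; -32 62]
K = P̄·Hᵀ·S⁻¹ = [82/67 38/67; 107/201 146/201]
x' − x̄ = [-100/67, 448/201] = K·y
y = (KᵀK)⁻¹·Kᵀ·(x' − x̄) = [-4, 6]
z = y + H·x̄ = [-4, 6] + [3, -4] = [-1, 2]

z = [-1, 2]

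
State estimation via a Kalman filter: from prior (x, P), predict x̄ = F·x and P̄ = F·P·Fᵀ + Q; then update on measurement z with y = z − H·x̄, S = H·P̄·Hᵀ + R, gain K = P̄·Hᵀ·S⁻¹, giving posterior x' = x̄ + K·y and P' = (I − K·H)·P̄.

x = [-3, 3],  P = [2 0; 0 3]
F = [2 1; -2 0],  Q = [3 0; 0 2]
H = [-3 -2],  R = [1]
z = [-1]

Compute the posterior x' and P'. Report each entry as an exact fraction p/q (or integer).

x' = [-265/71, 434/71]
P' = [318/71 -464/71; -464/71 694/71]

x̄ = F·x = [-3, 6]
P̄ = F·P·Fᵀ + Q = [14 -8; -8 10]
y = z − H·x̄ = [2]
S = H·P̄·Hᵀ + R = [71]
K = P̄·Hᵀ·S⁻¹ = [-26/71; 4/71]
x' = x̄ + K·y = [-265/71, 434/71]
P' = (I − K·H)·P̄ = [318/71 -464/71; -464/71 694/71]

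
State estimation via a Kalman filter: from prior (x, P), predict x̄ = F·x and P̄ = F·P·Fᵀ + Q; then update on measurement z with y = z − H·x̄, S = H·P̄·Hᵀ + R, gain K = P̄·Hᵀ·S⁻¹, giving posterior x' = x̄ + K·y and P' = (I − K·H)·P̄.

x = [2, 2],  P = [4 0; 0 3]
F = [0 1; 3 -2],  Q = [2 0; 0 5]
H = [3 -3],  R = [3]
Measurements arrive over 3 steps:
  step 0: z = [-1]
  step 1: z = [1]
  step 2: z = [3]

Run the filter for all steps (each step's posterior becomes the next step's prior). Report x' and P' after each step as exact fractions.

step 0: x' = [411/211, 481/211], P' = [692/211 681/211; 681/211 740/211]
step 1: x' = [13701/6532, 2846/1633], P' = [30871/6532 7568/1633; 7568/1633 7945/1633]
step 2: x' = [458507/200593, 271397/200593], P' = [1235055/200593 1217467/200593; 1217467/200593 1264566/200593]

step 0: x̄ = F·x = [2, 2]
step 0: P̄ = F·P·Fᵀ + Q = [5 -6; -6 53]
step 0: y = z − H·x̄ = [-1]
step 0: S = H·P̄·Hᵀ + R = [633]
step 0: K = P̄·Hᵀ·S⁻¹ = [11/211; -59/211]
step 0: x' = x̄ + K·y = [411/211, 481/211]
step 0: P' = (I − K·H)·P̄ = [692/211 681/211; 681/211 740/211]
step 1: x̄ = F·x = [481/211, 271/211]
step 1: P̄ = F·P·Fᵀ + Q = [1162/211 563/211; 563/211 2071/211]
step 1: y = z − H·x̄ = [-419/211]
step 1: S = H·P̄·Hᵀ + R = [19596/211]
step 1: K = P̄·Hᵀ·S⁻¹ = [599/6532; -377/1633]
step 1: x' = x̄ + K·y = [13701/6532, 2846/1633]
step 1: P' = (I − K·H)·P̄ = [30871/6532 7568/1633; 7568/1633 7945/1633]
step 2: x̄ = F·x = [2846/1633, 18335/6532]
step 2: P̄ = F·P·Fᵀ + Q = [11211/1633 6814/1633; 6814/1633 74355/6532]
step 2: y = z − H·x̄ = [40449/6532]
step 2: S = H·P̄·Hᵀ + R = [601779/6532]
step 2: K = P̄·Hᵀ·S⁻¹ = [17588/200593; -47099/200593]
step 2: x' = x̄ + K·y = [458507/200593, 271397/200593]
step 2: P' = (I − K·H)·P̄ = [1235055/200593 1217467/200593; 1217467/200593 1264566/200593]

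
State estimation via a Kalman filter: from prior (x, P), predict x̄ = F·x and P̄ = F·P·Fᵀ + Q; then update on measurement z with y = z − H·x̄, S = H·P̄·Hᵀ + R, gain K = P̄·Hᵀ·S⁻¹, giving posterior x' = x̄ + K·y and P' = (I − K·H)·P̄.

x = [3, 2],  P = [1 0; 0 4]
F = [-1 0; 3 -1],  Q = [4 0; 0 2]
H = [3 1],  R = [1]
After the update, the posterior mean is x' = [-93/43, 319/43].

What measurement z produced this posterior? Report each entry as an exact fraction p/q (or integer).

z = [1]

x̄ = F·x = [-3, 7]
P̄ = F·P·Fᵀ + Q = [5 -3; -3 15]
S = H·P̄·Hᵀ + R = [43]
K = P̄·Hᵀ·S⁻¹ = [12/43; 6/43]
x' − x̄ = [36/43, 18/43] = K·y
y = (KᵀK)⁻¹·Kᵀ·(x' − x̄) = [3]
z = y + H·x̄ = [3] + [-2] = [1]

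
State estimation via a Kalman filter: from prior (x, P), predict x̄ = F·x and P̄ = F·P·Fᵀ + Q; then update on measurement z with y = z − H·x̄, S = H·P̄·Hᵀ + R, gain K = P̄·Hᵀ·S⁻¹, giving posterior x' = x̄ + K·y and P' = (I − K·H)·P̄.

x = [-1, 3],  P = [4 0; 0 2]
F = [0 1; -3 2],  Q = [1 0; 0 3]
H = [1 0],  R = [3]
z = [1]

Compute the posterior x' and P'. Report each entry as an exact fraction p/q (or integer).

x̄ = F·x = [3, 9]
P̄ = F·P·Fᵀ + Q = [3 4; 4 47]
y = z − H·x̄ = [-2]
S = H·P̄·Hᵀ + R = [6]
K = P̄·Hᵀ·S⁻¹ = [1/2; 2/3]
x' = x̄ + K·y = [2, 23/3]
P' = (I − K·H)·P̄ = [3/2 2; 2 133/3]

x' = [2, 23/3]
P' = [3/2 2; 2 133/3]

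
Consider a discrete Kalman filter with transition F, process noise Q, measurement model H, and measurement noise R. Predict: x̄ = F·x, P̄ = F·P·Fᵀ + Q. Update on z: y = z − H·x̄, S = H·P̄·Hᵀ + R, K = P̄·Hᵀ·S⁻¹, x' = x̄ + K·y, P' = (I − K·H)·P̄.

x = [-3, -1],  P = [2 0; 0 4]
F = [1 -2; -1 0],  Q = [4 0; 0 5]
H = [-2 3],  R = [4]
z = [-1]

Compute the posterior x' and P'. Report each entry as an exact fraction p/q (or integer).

x̄ = F·x = [-1, 3]
P̄ = F·P·Fᵀ + Q = [22 -2; -2 7]
y = z − H·x̄ = [-12]
S = H·P̄·Hᵀ + R = [179]
K = P̄·Hᵀ·S⁻¹ = [-50/179; 25/179]
x' = x̄ + K·y = [421/179, 237/179]
P' = (I − K·H)·P̄ = [1438/179 892/179; 892/179 628/179]

x' = [421/179, 237/179]
P' = [1438/179 892/179; 892/179 628/179]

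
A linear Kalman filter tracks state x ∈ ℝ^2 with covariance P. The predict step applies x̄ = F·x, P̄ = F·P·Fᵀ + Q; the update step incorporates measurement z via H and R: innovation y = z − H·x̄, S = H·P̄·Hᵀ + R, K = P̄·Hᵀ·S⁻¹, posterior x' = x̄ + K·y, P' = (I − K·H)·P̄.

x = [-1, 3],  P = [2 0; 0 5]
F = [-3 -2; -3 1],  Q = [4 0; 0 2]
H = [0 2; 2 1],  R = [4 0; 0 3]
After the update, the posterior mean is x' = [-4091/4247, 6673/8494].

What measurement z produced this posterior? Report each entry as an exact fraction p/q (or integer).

z = [1, -1]

x̄ = F·x = [-3, 6]
P̄ = F·P·Fᵀ + Q = [42 8; 8 25]
S = H·P̄·Hᵀ + R = [104 82; 82 228]
K = P̄·Hᵀ·S⁻¹ = [-974/4247 2064/4247; 4019/8494 41/4247]
x' − x̄ = [8650/4247, -44291/8494] = K·y
y = (KᵀK)⁻¹·Kᵀ·(x' − x̄) = [-11, -1]
z = y + H·x̄ = [-11, -1] + [12, 0] = [1, -1]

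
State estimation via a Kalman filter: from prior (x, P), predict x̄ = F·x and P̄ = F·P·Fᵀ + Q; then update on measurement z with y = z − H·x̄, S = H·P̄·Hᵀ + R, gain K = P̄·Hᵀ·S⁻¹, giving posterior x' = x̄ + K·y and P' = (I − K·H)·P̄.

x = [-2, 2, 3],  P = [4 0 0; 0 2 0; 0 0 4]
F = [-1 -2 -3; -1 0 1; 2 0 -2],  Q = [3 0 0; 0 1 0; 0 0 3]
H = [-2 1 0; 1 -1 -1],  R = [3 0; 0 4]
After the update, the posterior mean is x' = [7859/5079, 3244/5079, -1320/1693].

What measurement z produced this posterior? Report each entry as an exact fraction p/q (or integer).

x̄ = F·x = [-11, 5, -10]
P̄ = F·P·Fᵀ + Q = [51 -8 16; -8 9 -16; 16 -16 35]
S = H·P̄·Hᵀ + R = [248 -87; -87 51]
K = P̄·Hᵀ·S⁻¹ = [-623/1693 1094/5079; 396/1693 1927/5079; -903/1693 -1640/1693]
x' − x̄ = [63728/5079, -22151/5079, 15610/1693] = K·y
y = (KᵀK)⁻¹·Kᵀ·(x' − x̄) = [-30, 7]
z = y + H·x̄ = [-30, 7] + [27, -6] = [-3, 1]

z = [-3, 1]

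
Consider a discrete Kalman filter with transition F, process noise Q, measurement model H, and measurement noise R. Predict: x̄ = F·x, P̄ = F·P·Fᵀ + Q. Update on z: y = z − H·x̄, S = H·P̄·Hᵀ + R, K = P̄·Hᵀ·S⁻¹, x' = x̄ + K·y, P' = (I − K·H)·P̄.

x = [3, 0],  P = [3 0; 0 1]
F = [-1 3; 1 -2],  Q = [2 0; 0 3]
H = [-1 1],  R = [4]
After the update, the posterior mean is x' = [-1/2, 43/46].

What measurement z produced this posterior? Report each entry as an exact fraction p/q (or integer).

x̄ = F·x = [-3, 3]
P̄ = F·P·Fᵀ + Q = [14 -9; -9 10]
S = H·P̄·Hᵀ + R = [46]
K = P̄·Hᵀ·S⁻¹ = [-1/2; 19/46]
x' − x̄ = [5/2, -95/46] = K·y
y = (KᵀK)⁻¹·Kᵀ·(x' − x̄) = [-5]
z = y + H·x̄ = [-5] + [6] = [1]

z = [1]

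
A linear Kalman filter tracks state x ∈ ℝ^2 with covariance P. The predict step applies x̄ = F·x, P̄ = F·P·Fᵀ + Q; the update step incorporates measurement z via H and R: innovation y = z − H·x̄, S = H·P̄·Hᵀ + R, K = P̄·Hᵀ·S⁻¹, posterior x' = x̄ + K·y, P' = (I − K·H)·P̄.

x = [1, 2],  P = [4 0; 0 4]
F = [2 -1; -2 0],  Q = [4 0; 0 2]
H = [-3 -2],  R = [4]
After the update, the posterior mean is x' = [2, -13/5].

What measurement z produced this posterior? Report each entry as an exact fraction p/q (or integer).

x̄ = F·x = [0, -2]
P̄ = F·P·Fᵀ + Q = [24 -16; -16 18]
S = H·P̄·Hᵀ + R = [100]
K = P̄·Hᵀ·S⁻¹ = [-2/5; 3/25]
x' − x̄ = [2, -3/5] = K·y
y = (KᵀK)⁻¹·Kᵀ·(x' − x̄) = [-5]
z = y + H·x̄ = [-5] + [4] = [-1]

z = [-1]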